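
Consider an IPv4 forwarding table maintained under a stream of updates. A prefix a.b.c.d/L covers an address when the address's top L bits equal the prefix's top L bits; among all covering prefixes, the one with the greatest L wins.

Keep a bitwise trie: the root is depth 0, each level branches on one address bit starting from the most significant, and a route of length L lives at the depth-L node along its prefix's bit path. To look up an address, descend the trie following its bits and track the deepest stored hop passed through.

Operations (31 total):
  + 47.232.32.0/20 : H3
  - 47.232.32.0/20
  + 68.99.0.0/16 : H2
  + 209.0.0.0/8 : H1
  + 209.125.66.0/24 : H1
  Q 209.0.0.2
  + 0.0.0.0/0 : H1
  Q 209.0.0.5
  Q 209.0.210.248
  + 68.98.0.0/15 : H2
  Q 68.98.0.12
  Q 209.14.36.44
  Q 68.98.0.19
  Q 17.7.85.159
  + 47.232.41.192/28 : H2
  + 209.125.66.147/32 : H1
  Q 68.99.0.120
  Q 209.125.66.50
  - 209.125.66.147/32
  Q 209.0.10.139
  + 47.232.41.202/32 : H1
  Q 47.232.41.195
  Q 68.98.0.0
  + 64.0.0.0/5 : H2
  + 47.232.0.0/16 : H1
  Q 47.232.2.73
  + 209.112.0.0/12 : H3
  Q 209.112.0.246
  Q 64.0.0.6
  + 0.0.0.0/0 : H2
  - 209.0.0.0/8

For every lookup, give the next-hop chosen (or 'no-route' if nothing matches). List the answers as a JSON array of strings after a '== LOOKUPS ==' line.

Process each operation:
  + 47.232.32.0/20 (H3) depth=20
  del 47.232.32.0/20 (clear depth 20)
  + 68.99.0.0/16 (H2) depth=16
  + 209.0.0.0/8 (H1) depth=8
  + 209.125.66.0/24 (H1) depth=24
  Q 209.0.0.2: descend 110100010 ; hops seen [H1] ; pick H1
  + 0.0.0.0/0 (H1) depth=0
  Q 209.0.0.5: descend 110100010 ; hops seen [H1,H1] ; pick H1
  Q 209.0.210.248: descend 110100010 ; hops seen [H1,H1] ; pick H1
  + 68.98.0.0/15 (H2) depth=15
  Q 68.98.0.12: descend 010001000110001 ; hops seen [H1,H2] ; pick H2
  Q 209.14.36.44: descend 110100010 ; hops seen [H1,H1] ; pick H1
  Q 68.98.0.19: descend 010001000110001 ; hops seen [H1,H2] ; pick H2
  Q 17.7.85.159: descend 00 ; hops seen [H1] ; pick H1
  + 47.232.41.192/28 (H2) depth=28
  + 209.125.66.147/32 (H1) depth=32
  Q 68.99.0.120: descend 0100010001100011 ; hops seen [H1,H2,H2] ; pick H2
  Q 209.125.66.50: descend 110100010111110101000010 ; hops seen [H1,H1,H1] ; pick H1
  del 209.125.66.147/32 (clear depth 32)
  Q 209.0.10.139: descend 110100010 ; hops seen [H1,H1] ; pick H1
  + 47.232.41.202/32 (H1) depth=32
  Q 47.232.41.195: descend 0010111111101000001010011100 ; hops seen [H1,H2] ; pick H2
  Q 68.98.0.0: descend 010001000110001 ; hops seen [H1,H2] ; pick H2
  + 64.0.0.0/5 (H2) depth=5
  + 47.232.0.0/16 (H1) depth=16
  Q 47.232.2.73: descend 001011111110100000 ; hops seen [H1,H1] ; pick H1
  + 209.112.0.0/12 (H3) depth=12
  Q 209.112.0.246: descend 110100010111 ; hops seen [H1,H1,H3] ; pick H3
  Q 64.0.0.6: descend 01000 ; hops seen [H1,H2] ; pick H2
  + 0.0.0.0/0 (H2) depth=0
  del 209.0.0.0/8 (clear depth 8)

== LOOKUPS ==
["H1","H1","H1","H2","H1","H2","H1","H2","H1","H1","H2","H2","H1","H3","H2"]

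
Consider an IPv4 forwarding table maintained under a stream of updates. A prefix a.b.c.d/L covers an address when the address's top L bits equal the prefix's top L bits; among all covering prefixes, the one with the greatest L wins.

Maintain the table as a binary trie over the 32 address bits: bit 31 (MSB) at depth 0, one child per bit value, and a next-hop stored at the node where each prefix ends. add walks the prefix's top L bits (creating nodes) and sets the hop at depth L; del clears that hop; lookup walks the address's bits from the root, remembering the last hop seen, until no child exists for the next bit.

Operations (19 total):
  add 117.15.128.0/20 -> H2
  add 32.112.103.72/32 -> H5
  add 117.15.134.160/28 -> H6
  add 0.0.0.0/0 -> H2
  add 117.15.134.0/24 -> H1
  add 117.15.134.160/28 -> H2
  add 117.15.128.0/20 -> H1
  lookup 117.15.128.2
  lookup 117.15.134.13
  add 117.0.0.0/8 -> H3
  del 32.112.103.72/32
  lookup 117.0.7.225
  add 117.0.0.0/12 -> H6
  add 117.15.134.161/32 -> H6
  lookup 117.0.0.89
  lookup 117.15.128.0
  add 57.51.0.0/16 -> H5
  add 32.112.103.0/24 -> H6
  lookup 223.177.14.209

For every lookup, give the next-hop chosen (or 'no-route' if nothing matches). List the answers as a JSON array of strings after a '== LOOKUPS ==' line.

Process each operation:
  + 117.15.128.0/20 (H2) depth=20
  + 32.112.103.72/32 (H5) depth=32
  + 117.15.134.160/28 (H6) depth=28
  + 0.0.0.0/0 (H2) depth=0
  + 117.15.134.0/24 (H1) depth=24
  + 117.15.134.160/28 (H2) depth=28
  + 117.15.128.0/20 (H1) depth=20
  Q 117.15.128.2: descend 011101010000111110000 ; hops seen [H2,H1] ; pick H1
  Q 117.15.134.13: descend 011101010000111110000110 ; hops seen [H2,H1,H1] ; pick H1
  + 117.0.0.0/8 (H3) depth=8
  del 32.112.103.72/32 (clear depth 32)
  Q 117.0.7.225: descend 011101010000 ; hops seen [H2,H3] ; pick H3
  + 117.0.0.0/12 (H6) depth=12
  + 117.15.134.161/32 (H6) depth=32
  Q 117.0.0.89: descend 011101010000 ; hops seen [H2,H3,H6] ; pick H6
  Q 117.15.128.0: descend 011101010000111110000 ; hops seen [H2,H3,H6,H1] ; pick H1
  + 57.51.0.0/16 (H5) depth=16
  + 32.112.103.0/24 (H6) depth=24
  Q 223.177.14.209: descend ε ; hops seen [H2] ; pick H2

== LOOKUPS ==
["H1","H1","H3","H6","H1","H2"]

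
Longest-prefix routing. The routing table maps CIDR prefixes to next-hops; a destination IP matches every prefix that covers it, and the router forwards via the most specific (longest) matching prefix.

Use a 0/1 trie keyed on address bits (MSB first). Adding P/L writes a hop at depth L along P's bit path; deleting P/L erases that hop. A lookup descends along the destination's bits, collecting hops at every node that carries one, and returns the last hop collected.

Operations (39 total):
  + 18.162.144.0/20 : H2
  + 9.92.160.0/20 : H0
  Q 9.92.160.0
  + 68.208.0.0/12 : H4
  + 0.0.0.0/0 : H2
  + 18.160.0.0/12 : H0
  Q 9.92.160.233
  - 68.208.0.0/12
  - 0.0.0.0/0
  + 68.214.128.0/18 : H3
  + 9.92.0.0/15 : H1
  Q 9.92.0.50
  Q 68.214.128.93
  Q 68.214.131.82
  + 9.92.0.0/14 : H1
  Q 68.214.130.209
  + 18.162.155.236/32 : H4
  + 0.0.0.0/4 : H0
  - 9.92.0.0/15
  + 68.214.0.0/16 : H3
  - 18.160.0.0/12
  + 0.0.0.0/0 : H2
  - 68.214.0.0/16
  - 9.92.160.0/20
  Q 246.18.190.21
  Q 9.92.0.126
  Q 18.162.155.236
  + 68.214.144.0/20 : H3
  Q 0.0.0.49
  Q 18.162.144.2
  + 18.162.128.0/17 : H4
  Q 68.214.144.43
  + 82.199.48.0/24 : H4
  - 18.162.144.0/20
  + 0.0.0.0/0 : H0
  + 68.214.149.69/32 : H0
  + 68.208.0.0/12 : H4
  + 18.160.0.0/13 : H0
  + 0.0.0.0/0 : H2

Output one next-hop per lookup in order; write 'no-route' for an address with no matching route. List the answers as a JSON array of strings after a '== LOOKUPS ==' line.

Apply in order:
  add 18.162.144.0/20 -> H2 at depth 20
  add 9.92.160.0/20 -> H0 at depth 20
  ? 9.92.160.0  path d0:-→d1:-→d2:-→d3:-→d4:-→d5:-→d6:-→d7:-→d8:-→d9:-→d10:-→d11:-→d12:-→d13:-→d14:-→d15:-→d16:-→d17:-→d18:-→d19:-→d20:H0  best=H0
  add 68.208.0.0/12 -> H4 at depth 12
  add 0.0.0.0/0 -> H2 at depth 0
  add 18.160.0.0/12 -> H0 at depth 12
  ? 9.92.160.233  path d0:H2→d1:-→d2:-→d3:-→d4:-→d5:-→d6:-→d7:-→d8:-→d9:-→d10:-→d11:-→d12:-→d13:-→d14:-→d15:-→d16:-→d17:-→d18:-→d19:-→d20:H0  best=H0
  - 68.208.0.0/12 clear@12
  - 0.0.0.0/0 clear@0
  add 68.214.128.0/18 -> H3 at depth 18
  add 9.92.0.0/15 -> H1 at depth 15
  ? 9.92.0.50  path d0:-→d1:-→d2:-→d3:-→d4:-→d5:-→d6:-→d7:-→d8:-→d9:-→d10:-→d11:-→d12:-→d13:-→d14:-→d15:H1→d16:-  best=H1
  ? 68.214.128.93  path d0:-→d1:-→d2:-→d3:-→d4:-→d5:-→d6:-→d7:-→d8:-→d9:-→d10:-→d11:-→d12:-→d13:-→d14:-→d15:-→d16:-→d17:-→d18:H3  best=H3
  ? 68.214.131.82  path d0:-→d1:-→d2:-→d3:-→d4:-→d5:-→d6:-→d7:-→d8:-→d9:-→d10:-→d11:-→d12:-→d13:-→d14:-→d15:-→d16:-→d17:-→d18:H3  best=H3
  add 9.92.0.0/14 -> H1 at depth 14
  ? 68.214.130.209  path d0:-→d1:-→d2:-→d3:-→d4:-→d5:-→d6:-→d7:-→d8:-→d9:-→d10:-→d11:-→d12:-→d13:-→d14:-→d15:-→d16:-→d17:-→d18:H3  best=H3
  add 18.162.155.236/32 -> H4 at depth 32
  add 0.0.0.0/4 -> H0 at depth 4
  - 9.92.0.0/15 clear@15
  add 68.214.0.0/16 -> H3 at depth 16
  - 18.160.0.0/12 clear@12
  add 0.0.0.0/0 -> H2 at depth 0
  - 68.214.0.0/16 clear@16
  - 9.92.160.0/20 clear@20
  ? 246.18.190.21  path d0:H2  best=H2
  ? 9.92.0.126  path d0:H2→d1:-→d2:-→d3:-→d4:H0→d5:-→d6:-→d7:-→d8:-→d9:-→d10:-→d11:-→d12:-→d13:-→d14:H1→d15:-→d16:-  best=H1
  ? 18.162.155.236  path d0:H2→d1:-→d2:-→d3:-→d4:-→d5:-→d6:-→d7:-→d8:-→d9:-→d10:-→d11:-→d12:-→d13:-→d14:-→d15:-→d16:-→d17:-→d18:-→d19:-→d20:H2→d21:-→d22:-→d23:-→d24:-→d25:-→d26:-→d27:-→d28:-→d29:-→d30:-→d31:-→d32:H4  best=H4
  add 68.214.144.0/20 -> H3 at depth 20
  ? 0.0.0.49  path d0:H2→d1:-→d2:-→d3:-→d4:H0  best=H0
  ? 18.162.144.2  path d0:H2→d1:-→d2:-→d3:-→d4:-→d5:-→d6:-→d7:-→d8:-→d9:-→d10:-→d11:-→d12:-→d13:-→d14:-→d15:-→d16:-→d17:-→d18:-→d19:-→d20:H2  best=H2
  add 18.162.128.0/17 -> H4 at depth 17
  ? 68.214.144.43  path d0:H2→d1:-→d2:-→d3:-→d4:-→d5:-→d6:-→d7:-→d8:-→d9:-→d10:-→d11:-→d12:-→d13:-→d14:-→d15:-→d16:-→d17:-→d18:H3→d19:-→d20:H3  best=H3
  add 82.199.48.0/24 -> H4 at depth 24
  - 18.162.144.0/20 clear@20
  add 0.0.0.0/0 -> H0 at depth 0
  add 68.214.149.69/32 -> H0 at depth 32
  add 68.208.0.0/12 -> H4 at depth 12
  add 18.160.0.0/13 -> H0 at depth 13
  add 0.0.0.0/0 -> H2 at depth 0

== LOOKUPS ==
["H0","H0","H1","H3","H3","H3","H2","H1","H4","H0","H2","H3"]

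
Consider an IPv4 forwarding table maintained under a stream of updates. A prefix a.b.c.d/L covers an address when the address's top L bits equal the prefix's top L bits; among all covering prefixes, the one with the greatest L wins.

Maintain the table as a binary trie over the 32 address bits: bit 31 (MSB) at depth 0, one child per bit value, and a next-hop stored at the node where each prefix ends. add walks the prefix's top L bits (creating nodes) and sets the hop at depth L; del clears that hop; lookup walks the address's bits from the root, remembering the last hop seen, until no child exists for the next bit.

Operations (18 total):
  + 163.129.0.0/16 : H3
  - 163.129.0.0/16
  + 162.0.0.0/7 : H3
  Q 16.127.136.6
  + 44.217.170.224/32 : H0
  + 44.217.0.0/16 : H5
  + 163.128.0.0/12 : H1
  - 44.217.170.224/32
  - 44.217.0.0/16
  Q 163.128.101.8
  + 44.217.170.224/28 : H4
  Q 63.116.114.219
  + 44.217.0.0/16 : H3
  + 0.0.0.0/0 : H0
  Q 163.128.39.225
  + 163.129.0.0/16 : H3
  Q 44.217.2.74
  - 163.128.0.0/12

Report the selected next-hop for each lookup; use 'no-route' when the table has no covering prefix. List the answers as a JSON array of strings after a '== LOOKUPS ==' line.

Trace:
  add 163.129.0.0/16 -> H3 at depth 16
  del 163.129.0.0/16 (clear depth 16)
  add 162.0.0.0/7 -> H3 at depth 7
  lookup 16.127.136.6: bits ε walk d0:- -> no-route
  add 44.217.170.224/32 -> H0 at depth 32
  add 44.217.0.0/16 -> H5 at depth 16
  add 163.128.0.0/12 -> H1 at depth 12
  del 44.217.170.224/32 (clear depth 32)
  del 44.217.0.0/16 (clear depth 16)
  lookup 163.128.101.8: bits 101000111000000 walk d0:-→d1:-→d2:-→d3:-→d4:-→d5:-→d6:-→d7:H3→d8:-→d9:-→d10:-→d11:-→d12:H1→d13:-→d14:-→d15:- -> H1
  add 44.217.170.224/28 -> H4 at depth 28
  lookup 63.116.114.219: bits 001 walk d0:-→d1:-→d2:-→d3:- -> no-route
  add 44.217.0.0/16 -> H3 at depth 16
  add 0.0.0.0/0 -> H0 at depth 0
  lookup 163.128.39.225: bits 101000111000000 walk d0:H0→d1:-→d2:-→d3:-→d4:-→d5:-→d6:-→d7:H3→d8:-→d9:-→d10:-→d11:-→d12:H1→d13:-→d14:-→d15:- -> H1
  add 163.129.0.0/16 -> H3 at depth 16
  lookup 44.217.2.74: bits 0010110011011001 walk d0:H0→d1:-→d2:-→d3:-→d4:-→d5:-→d6:-→d7:-→d8:-→d9:-→d10:-→d11:-→d12:-→d13:-→d14:-→d15:-→d16:H3 -> H3
  del 163.128.0.0/12 (clear depth 12)

== LOOKUPS ==
["no-route","H1","no-route","H1","H3"]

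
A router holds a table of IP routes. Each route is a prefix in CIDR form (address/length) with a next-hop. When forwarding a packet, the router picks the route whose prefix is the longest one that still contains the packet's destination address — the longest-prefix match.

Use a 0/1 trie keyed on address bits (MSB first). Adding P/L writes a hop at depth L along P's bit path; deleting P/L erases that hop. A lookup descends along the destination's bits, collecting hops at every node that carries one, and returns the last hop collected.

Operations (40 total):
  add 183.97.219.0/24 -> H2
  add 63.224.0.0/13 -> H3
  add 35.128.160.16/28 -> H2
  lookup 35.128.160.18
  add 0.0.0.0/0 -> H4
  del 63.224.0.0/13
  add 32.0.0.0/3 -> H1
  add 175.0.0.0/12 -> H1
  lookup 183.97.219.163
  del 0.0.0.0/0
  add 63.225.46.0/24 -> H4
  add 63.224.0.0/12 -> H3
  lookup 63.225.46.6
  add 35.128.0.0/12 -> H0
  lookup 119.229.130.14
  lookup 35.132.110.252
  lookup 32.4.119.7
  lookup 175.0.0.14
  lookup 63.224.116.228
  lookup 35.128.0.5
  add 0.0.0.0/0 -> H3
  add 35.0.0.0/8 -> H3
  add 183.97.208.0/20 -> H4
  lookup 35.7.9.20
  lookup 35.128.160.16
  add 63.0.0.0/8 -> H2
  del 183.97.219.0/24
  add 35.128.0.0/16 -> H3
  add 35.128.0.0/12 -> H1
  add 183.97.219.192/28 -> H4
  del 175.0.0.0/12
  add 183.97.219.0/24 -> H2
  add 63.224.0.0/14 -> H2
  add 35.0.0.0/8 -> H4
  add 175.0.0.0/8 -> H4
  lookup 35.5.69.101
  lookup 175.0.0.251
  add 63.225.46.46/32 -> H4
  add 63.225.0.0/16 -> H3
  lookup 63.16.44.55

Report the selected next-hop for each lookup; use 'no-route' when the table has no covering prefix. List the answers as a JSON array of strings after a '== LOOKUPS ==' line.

Apply in order:
  + 183.97.219.0/24 (H2) depth=24
  + 63.224.0.0/13 (H3) depth=13
  + 35.128.160.16/28 (H2) depth=28
  Q 35.128.160.18: descend 0010001110000000101000000001 ; hops seen [H2] ; pick H2
  + 0.0.0.0/0 (H4) depth=0
  del 63.224.0.0/13 (clear depth 13)
  + 32.0.0.0/3 (H1) depth=3
  + 175.0.0.0/12 (H1) depth=12
  Q 183.97.219.163: descend 101101110110000111011011 ; hops seen [H4,H2] ; pick H2
  del 0.0.0.0/0 (clear depth 0)
  + 63.225.46.0/24 (H4) depth=24
  + 63.224.0.0/12 (H3) depth=12
  Q 63.225.46.6: descend 001111111110000100101110 ; hops seen [H1,H3,H4] ; pick H4
  + 35.128.0.0/12 (H0) depth=12
  Q 119.229.130.14: descend 0 ; hops seen [∅] ; pick no-route
  Q 35.132.110.252: descend 0010001110000 ; hops seen [H1,H0] ; pick H0
  Q 32.4.119.7: descend 001000 ; hops seen [H1] ; pick H1
  Q 175.0.0.14: descend 101011110000 ; hops seen [H1] ; pick H1
  Q 63.224.116.228: descend 001111111110000 ; hops seen [H1,H3] ; pick H3
  Q 35.128.0.5: descend 0010001110000000 ; hops seen [H1,H0] ; pick H0
  + 0.0.0.0/0 (H3) depth=0
  + 35.0.0.0/8 (H3) depth=8
  + 183.97.208.0/20 (H4) depth=20
  Q 35.7.9.20: descend 00100011 ; hops seen [H3,H1,H3] ; pick H3
  Q 35.128.160.16: descend 0010001110000000101000000001 ; hops seen [H3,H1,H3,H0,H2] ; pick H2
  + 63.0.0.0/8 (H2) depth=8
  del 183.97.219.0/24 (clear depth 24)
  + 35.128.0.0/16 (H3) depth=16
  + 35.128.0.0/12 (H1) depth=12
  + 183.97.219.192/28 (H4) depth=28
  del 175.0.0.0/12 (clear depth 12)
  + 183.97.219.0/24 (H2) depth=24
  + 63.224.0.0/14 (H2) depth=14
  + 35.0.0.0/8 (H4) depth=8
  + 175.0.0.0/8 (H4) depth=8
  Q 35.5.69.101: descend 00100011 ; hops seen [H3,H1,H4] ; pick H4
  Q 175.0.0.251: descend 101011110000 ; hops seen [H3,H4] ; pick H4
  + 63.225.46.46/32 (H4) depth=32
  + 63.225.0.0/16 (H3) depth=16
  Q 63.16.44.55: descend 00111111 ; hops seen [H3,H1,H2] ; pick H2

== LOOKUPS ==
["H2","H2","H4","no-route","H0","H1","H1","H3","H0","H3","H2","H4","H4","H2"]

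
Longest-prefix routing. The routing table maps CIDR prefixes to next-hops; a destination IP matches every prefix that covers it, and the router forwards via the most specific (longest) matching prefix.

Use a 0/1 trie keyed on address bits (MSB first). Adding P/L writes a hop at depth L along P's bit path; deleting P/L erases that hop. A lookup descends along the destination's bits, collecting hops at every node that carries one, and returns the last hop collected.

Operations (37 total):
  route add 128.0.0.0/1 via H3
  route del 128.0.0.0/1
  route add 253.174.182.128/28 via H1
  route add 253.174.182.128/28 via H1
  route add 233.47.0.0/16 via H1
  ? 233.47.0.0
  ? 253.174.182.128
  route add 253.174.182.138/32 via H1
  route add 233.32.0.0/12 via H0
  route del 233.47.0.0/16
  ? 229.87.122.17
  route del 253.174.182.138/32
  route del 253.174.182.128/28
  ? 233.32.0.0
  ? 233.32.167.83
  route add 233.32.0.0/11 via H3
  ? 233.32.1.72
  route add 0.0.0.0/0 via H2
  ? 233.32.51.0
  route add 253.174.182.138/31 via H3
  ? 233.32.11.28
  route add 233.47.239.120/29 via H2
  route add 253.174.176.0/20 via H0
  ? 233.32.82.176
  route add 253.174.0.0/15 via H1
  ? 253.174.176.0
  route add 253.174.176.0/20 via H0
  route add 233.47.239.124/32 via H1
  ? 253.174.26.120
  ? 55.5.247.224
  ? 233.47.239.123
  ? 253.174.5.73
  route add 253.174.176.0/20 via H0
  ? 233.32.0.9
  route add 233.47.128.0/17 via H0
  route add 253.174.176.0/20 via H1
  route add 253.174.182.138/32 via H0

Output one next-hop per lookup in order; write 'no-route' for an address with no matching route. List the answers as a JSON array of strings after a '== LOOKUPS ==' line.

Process each operation:
  add 128.0.0.0/1 -> H3 at depth 1
  - 128.0.0.0/1 clear@1
  add 253.174.182.128/28 -> H1 at depth 28
  add 253.174.182.128/28 -> H1 at depth 28
  add 233.47.0.0/16 -> H1 at depth 16
  Q 233.47.0.0: descend 1110100100101111 ; hops seen [H1] ; pick H1
  Q 253.174.182.128: descend 1111110110101110101101101000 ; hops seen [H1] ; pick H1
  add 253.174.182.138/32 -> H1 at depth 32
  add 233.32.0.0/12 -> H0 at depth 12
  - 233.47.0.0/16 clear@16
  Q 229.87.122.17: descend 1110 ; hops seen [∅] ; pick no-route
  - 253.174.182.138/32 clear@32
  - 253.174.182.128/28 clear@28
  Q 233.32.0.0: descend 111010010010 ; hops seen [H0] ; pick H0
  Q 233.32.167.83: descend 111010010010 ; hops seen [H0] ; pick H0
  add 233.32.0.0/11 -> H3 at depth 11
  Q 233.32.1.72: descend 111010010010 ; hops seen [H3,H0] ; pick H0
  add 0.0.0.0/0 -> H2 at depth 0
  Q 233.32.51.0: descend 111010010010 ; hops seen [H2,H3,H0] ; pick H0
  add 253.174.182.138/31 -> H3 at depth 31
  Q 233.32.11.28: descend 111010010010 ; hops seen [H2,H3,H0] ; pick H0
  add 233.47.239.120/29 -> H2 at depth 29
  add 253.174.176.0/20 -> H0 at depth 20
  Q 233.32.82.176: descend 111010010010 ; hops seen [H2,H3,H0] ; pick H0
  add 253.174.0.0/15 -> H1 at depth 15
  Q 253.174.176.0: descend 111111011010111010110 ; hops seen [H2,H1,H0] ; pick H0
  add 253.174.176.0/20 -> H0 at depth 20
  add 233.47.239.124/32 -> H1 at depth 32
  Q 253.174.26.120: descend 1111110110101110 ; hops seen [H2,H1] ; pick H1
  Q 55.5.247.224: descend ε ; hops seen [H2] ; pick H2
  Q 233.47.239.123: descend 11101001001011111110111101111 ; hops seen [H2,H3,H0,H2] ; pick H2
  Q 253.174.5.73: descend 1111110110101110 ; hops seen [H2,H1] ; pick H1
  add 253.174.176.0/20 -> H0 at depth 20
  Q 233.32.0.9: descend 111010010010 ; hops seen [H2,H3,H0] ; pick H0
  add 233.47.128.0/17 -> H0 at depth 17
  add 253.174.176.0/20 -> H1 at depth 20
  add 253.174.182.138/32 -> H0 at depth 32

== LOOKUPS ==
["H1","H1","no-route","H0","H0","H0","H0","H0","H0","H0","H1","H2","H2","H1","H0"]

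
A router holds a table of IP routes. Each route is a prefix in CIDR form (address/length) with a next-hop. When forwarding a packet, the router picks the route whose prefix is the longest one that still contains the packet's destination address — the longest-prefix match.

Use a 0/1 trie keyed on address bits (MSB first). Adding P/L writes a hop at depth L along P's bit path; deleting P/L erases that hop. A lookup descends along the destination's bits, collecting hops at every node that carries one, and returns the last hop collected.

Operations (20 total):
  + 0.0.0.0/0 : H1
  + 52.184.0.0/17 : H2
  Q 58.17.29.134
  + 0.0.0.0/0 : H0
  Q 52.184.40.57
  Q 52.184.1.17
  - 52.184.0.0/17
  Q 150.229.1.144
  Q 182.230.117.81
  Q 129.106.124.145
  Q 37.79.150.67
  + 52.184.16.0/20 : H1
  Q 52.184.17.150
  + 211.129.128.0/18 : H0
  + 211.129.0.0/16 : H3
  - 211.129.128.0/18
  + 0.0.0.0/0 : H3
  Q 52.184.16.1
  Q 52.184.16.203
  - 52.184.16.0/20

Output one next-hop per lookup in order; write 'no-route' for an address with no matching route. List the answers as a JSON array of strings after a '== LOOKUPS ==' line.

Apply in order:
  add 0.0.0.0/0 -> H1 at depth 0
  add 52.184.0.0/17 -> H2 at depth 17
  Q 58.17.29.134: descend 0011 ; hops seen [H1] ; pick H1
  add 0.0.0.0/0 -> H0 at depth 0
  Q 52.184.40.57: descend 00110100101110000 ; hops seen [H0,H2] ; pick H2
  Q 52.184.1.17: descend 00110100101110000 ; hops seen [H0,H2] ; pick H2
  del 52.184.0.0/17 (clear depth 17)
  Q 150.229.1.144: descend ε ; hops seen [H0] ; pick H0
  Q 182.230.117.81: descend ε ; hops seen [H0] ; pick H0
  Q 129.106.124.145: descend ε ; hops seen [H0] ; pick H0
  Q 37.79.150.67: descend 001 ; hops seen [H0] ; pick H0
  add 52.184.16.0/20 -> H1 at depth 20
  Q 52.184.17.150: descend 00110100101110000001 ; hops seen [H0,H1] ; pick H1
  add 211.129.128.0/18 -> H0 at depth 18
  add 211.129.0.0/16 -> H3 at depth 16
  del 211.129.128.0/18 (clear depth 18)
  add 0.0.0.0/0 -> H3 at depth 0
  Q 52.184.16.1: descend 00110100101110000001 ; hops seen [H3,H1] ; pick H1
  Q 52.184.16.203: descend 00110100101110000001 ; hops seen [H3,H1] ; pick H1
  del 52.184.16.0/20 (clear depth 20)

== LOOKUPS ==
["H1","H2","H2","H0","H0","H0","H0","H1","H1","H1"]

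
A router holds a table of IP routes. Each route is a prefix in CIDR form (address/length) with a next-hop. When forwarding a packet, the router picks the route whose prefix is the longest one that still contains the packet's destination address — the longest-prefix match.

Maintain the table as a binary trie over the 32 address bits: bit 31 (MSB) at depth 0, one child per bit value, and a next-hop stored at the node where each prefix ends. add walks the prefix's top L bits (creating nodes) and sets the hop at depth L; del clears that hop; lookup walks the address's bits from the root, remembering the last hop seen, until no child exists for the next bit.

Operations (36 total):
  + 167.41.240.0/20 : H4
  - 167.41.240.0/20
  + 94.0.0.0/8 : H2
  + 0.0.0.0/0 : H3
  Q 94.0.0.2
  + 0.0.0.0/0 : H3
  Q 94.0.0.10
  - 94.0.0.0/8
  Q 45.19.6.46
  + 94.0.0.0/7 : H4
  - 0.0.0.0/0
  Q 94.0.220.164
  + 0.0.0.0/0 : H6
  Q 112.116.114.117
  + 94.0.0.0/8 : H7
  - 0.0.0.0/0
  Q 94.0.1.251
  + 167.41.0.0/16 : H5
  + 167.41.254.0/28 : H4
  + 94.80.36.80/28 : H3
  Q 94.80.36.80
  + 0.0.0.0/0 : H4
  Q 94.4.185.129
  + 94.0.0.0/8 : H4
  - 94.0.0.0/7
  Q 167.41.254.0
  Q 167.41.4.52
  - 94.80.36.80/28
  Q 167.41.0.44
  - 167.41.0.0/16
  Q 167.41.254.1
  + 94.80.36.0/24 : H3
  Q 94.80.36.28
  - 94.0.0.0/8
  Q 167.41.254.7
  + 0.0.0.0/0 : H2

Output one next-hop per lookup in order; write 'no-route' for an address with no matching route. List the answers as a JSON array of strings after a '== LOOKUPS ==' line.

Trace:
  add 167.41.240.0/20 -> H4 at depth 20
  del 167.41.240.0/20 (clear depth 20)
  add 94.0.0.0/8 -> H2 at depth 8
  add 0.0.0.0/0 -> H3 at depth 0
  lookup 94.0.0.2: bits 01011110 walk d0:H3→d1:-→d2:-→d3:-→d4:-→d5:-→d6:-→d7:-→d8:H2 -> H2
  add 0.0.0.0/0 -> H3 at depth 0
  lookup 94.0.0.10: bits 01011110 walk d0:H3→d1:-→d2:-→d3:-→d4:-→d5:-→d6:-→d7:-→d8:H2 -> H2
  del 94.0.0.0/8 (clear depth 8)
  lookup 45.19.6.46: bits 0 walk d0:H3→d1:- -> H3
  add 94.0.0.0/7 -> H4 at depth 7
  del 0.0.0.0/0 (clear depth 0)
  lookup 94.0.220.164: bits 01011110 walk d0:-→d1:-→d2:-→d3:-→d4:-→d5:-→d6:-→d7:H4→d8:- -> H4
  add 0.0.0.0/0 -> H6 at depth 0
  lookup 112.116.114.117: bits 01 walk d0:H6→d1:-→d2:- -> H6
  add 94.0.0.0/8 -> H7 at depth 8
  del 0.0.0.0/0 (clear depth 0)
  lookup 94.0.1.251: bits 01011110 walk d0:-→d1:-→d2:-→d3:-→d4:-→d5:-→d6:-→d7:H4→d8:H7 -> H7
  add 167.41.0.0/16 -> H5 at depth 16
  add 167.41.254.0/28 -> H4 at depth 28
  add 94.80.36.80/28 -> H3 at depth 28
  lookup 94.80.36.80: bits 0101111001010000001001000101 walk d0:-→d1:-→d2:-→d3:-→d4:-→d5:-→d6:-→d7:H4→d8:H7→d9:-→d10:-→d11:-→d12:-→d13:-→d14:-→d15:-→d16:-→d17:-→d18:-→d19:-→d20:-→d21:-→d22:-→d23:-→d24:-→d25:-→d26:-→d27:-→d28:H3 -> H3
  add 0.0.0.0/0 -> H4 at depth 0
  lookup 94.4.185.129: bits 010111100 walk d0:H4→d1:-→d2:-→d3:-→d4:-→d5:-→d6:-→d7:H4→d8:H7→d9:- -> H7
  add 94.0.0.0/8 -> H4 at depth 8
  del 94.0.0.0/7 (clear depth 7)
  lookup 167.41.254.0: bits 1010011100101001111111100000 walk d0:H4→d1:-→d2:-→d3:-→d4:-→d5:-→d6:-→d7:-→d8:-→d9:-→d10:-→d11:-→d12:-→d13:-→d14:-→d15:-→d16:H5→d17:-→d18:-→d19:-→d20:-→d21:-→d22:-→d23:-→d24:-→d25:-→d26:-→d27:-→d28:H4 -> H4
  lookup 167.41.4.52: bits 1010011100101001 walk d0:H4→d1:-→d2:-→d3:-→d4:-→d5:-→d6:-→d7:-→d8:-→d9:-→d10:-→d11:-→d12:-→d13:-→d14:-→d15:-→d16:H5 -> H5
  del 94.80.36.80/28 (clear depth 28)
  lookup 167.41.0.44: bits 1010011100101001 walk d0:H4→d1:-→d2:-→d3:-→d4:-→d5:-→d6:-→d7:-→d8:-→d9:-→d10:-→d11:-→d12:-→d13:-→d14:-→d15:-→d16:H5 -> H5
  del 167.41.0.0/16 (clear depth 16)
  lookup 167.41.254.1: bits 1010011100101001111111100000 walk d0:H4→d1:-→d2:-→d3:-→d4:-→d5:-→d6:-→d7:-→d8:-→d9:-→d10:-→d11:-→d12:-→d13:-→d14:-→d15:-→d16:-→d17:-→d18:-→d19:-→d20:-→d21:-→d22:-→d23:-→d24:-→d25:-→d26:-→d27:-→d28:H4 -> H4
  add 94.80.36.0/24 -> H3 at depth 24
  lookup 94.80.36.28: bits 0101111001010000001001000 walk d0:H4→d1:-→d2:-→d3:-→d4:-→d5:-→d6:-→d7:-→d8:H4→d9:-→d10:-→d11:-→d12:-→d13:-→d14:-→d15:-→d16:-→d17:-→d18:-→d19:-→d20:-→d21:-→d22:-→d23:-→d24:H3→d25:- -> H3
  del 94.0.0.0/8 (clear depth 8)
  lookup 167.41.254.7: bits 1010011100101001111111100000 walk d0:H4→d1:-→d2:-→d3:-→d4:-→d5:-→d6:-→d7:-→d8:-→d9:-→d10:-→d11:-→d12:-→d13:-→d14:-→d15:-→d16:-→d17:-→d18:-→d19:-→d20:-→d21:-→d22:-→d23:-→d24:-→d25:-→d26:-→d27:-→d28:H4 -> H4
  add 0.0.0.0/0 -> H2 at depth 0

== LOOKUPS ==
["H2","H2","H3","H4","H6","H7","H3","H7","H4","H5","H5","H4","H3","H4"]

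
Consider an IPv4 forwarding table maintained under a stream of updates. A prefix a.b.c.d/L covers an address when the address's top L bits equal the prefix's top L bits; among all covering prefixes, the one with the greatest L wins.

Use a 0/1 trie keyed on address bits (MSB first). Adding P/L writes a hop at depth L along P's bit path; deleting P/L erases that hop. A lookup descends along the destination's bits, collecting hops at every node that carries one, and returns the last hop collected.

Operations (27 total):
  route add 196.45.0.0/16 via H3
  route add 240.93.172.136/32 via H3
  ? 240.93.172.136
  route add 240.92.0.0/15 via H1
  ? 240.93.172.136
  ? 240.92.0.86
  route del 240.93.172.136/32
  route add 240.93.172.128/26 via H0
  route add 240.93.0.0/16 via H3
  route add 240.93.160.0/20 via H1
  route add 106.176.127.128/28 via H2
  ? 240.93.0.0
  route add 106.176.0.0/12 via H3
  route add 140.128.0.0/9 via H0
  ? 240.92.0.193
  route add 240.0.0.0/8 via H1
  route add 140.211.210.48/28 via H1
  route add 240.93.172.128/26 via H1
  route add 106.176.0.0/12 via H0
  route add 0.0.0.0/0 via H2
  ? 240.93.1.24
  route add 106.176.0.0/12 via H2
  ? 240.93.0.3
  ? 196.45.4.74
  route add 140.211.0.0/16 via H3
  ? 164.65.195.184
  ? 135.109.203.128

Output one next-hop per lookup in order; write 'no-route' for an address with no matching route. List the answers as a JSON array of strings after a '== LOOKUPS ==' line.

Trace:
  + 196.45.0.0/16 (H3) depth=16
  + 240.93.172.136/32 (H3) depth=32
  ? 240.93.172.136  path d0:-→d1:-→d2:-→d3:-→d4:-→d5:-→d6:-→d7:-→d8:-→d9:-→d10:-→d11:-→d12:-→d13:-→d14:-→d15:-→d16:-→d17:-→d18:-→d19:-→d20:-→d21:-→d22:-→d23:-→d24:-→d25:-→d26:-→d27:-→d28:-→d29:-→d30:-→d31:-→d32:H3  best=H3
  + 240.92.0.0/15 (H1) depth=15
  ? 240.93.172.136  path d0:-→d1:-→d2:-→d3:-→d4:-→d5:-→d6:-→d7:-→d8:-→d9:-→d10:-→d11:-→d12:-→d13:-→d14:-→d15:H1→d16:-→d17:-→d18:-→d19:-→d20:-→d21:-→d22:-→d23:-→d24:-→d25:-→d26:-→d27:-→d28:-→d29:-→d30:-→d31:-→d32:H3  best=H3
  ? 240.92.0.86  path d0:-→d1:-→d2:-→d3:-→d4:-→d5:-→d6:-→d7:-→d8:-→d9:-→d10:-→d11:-→d12:-→d13:-→d14:-→d15:H1  best=H1
  - 240.93.172.136/32 clear@32
  + 240.93.172.128/26 (H0) depth=26
  + 240.93.0.0/16 (H3) depth=16
  + 240.93.160.0/20 (H1) depth=20
  + 106.176.127.128/28 (H2) depth=28
  ? 240.93.0.0  path d0:-→d1:-→d2:-→d3:-→d4:-→d5:-→d6:-→d7:-→d8:-→d9:-→d10:-→d11:-→d12:-→d13:-→d14:-→d15:H1→d16:H3  best=H3
  + 106.176.0.0/12 (H3) depth=12
  + 140.128.0.0/9 (H0) depth=9
  ? 240.92.0.193  path d0:-→d1:-→d2:-→d3:-→d4:-→d5:-→d6:-→d7:-→d8:-→d9:-→d10:-→d11:-→d12:-→d13:-→d14:-→d15:H1  best=H1
  + 240.0.0.0/8 (H1) depth=8
  + 140.211.210.48/28 (H1) depth=28
  + 240.93.172.128/26 (H1) depth=26
  + 106.176.0.0/12 (H0) depth=12
  + 0.0.0.0/0 (H2) depth=0
  ? 240.93.1.24  path d0:H2→d1:-→d2:-→d3:-→d4:-→d5:-→d6:-→d7:-→d8:H1→d9:-→d10:-→d11:-→d12:-→d13:-→d14:-→d15:H1→d16:H3  best=H3
  + 106.176.0.0/12 (H2) depth=12
  ? 240.93.0.3  path d0:H2→d1:-→d2:-→d3:-→d4:-→d5:-→d6:-→d7:-→d8:H1→d9:-→d10:-→d11:-→d12:-→d13:-→d14:-→d15:H1→d16:H3  best=H3
  ? 196.45.4.74  path d0:H2→d1:-→d2:-→d3:-→d4:-→d5:-→d6:-→d7:-→d8:-→d9:-→d10:-→d11:-→d12:-→d13:-→d14:-→d15:-→d16:H3  best=H3
  + 140.211.0.0/16 (H3) depth=16
  ? 164.65.195.184  path d0:H2→d1:-→d2:-  best=H2
  ? 135.109.203.128  path d0:H2→d1:-→d2:-→d3:-→d4:-  best=H2

== LOOKUPS ==
["H3","H3","H1","H3","H1","H3","H3","H3","H2","H2"]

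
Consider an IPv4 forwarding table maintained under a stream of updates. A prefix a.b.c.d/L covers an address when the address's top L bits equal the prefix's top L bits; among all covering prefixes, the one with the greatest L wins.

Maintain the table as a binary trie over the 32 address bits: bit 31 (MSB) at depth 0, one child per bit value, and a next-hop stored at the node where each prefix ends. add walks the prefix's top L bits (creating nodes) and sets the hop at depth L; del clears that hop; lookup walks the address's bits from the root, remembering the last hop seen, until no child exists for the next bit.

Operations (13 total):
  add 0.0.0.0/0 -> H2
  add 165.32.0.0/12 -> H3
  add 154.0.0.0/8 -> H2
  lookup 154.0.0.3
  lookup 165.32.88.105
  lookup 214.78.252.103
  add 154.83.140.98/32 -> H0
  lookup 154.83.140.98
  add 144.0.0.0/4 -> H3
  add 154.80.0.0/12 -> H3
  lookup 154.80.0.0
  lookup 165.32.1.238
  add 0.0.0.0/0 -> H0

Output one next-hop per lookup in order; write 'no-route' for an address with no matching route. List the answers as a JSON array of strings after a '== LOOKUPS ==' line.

Apply in order:
  + 0.0.0.0/0 (H2) depth=0
  + 165.32.0.0/12 (H3) depth=12
  + 154.0.0.0/8 (H2) depth=8
  Q 154.0.0.3: descend 10011010 ; hops seen [H2,H2] ; pick H2
  Q 165.32.88.105: descend 101001010010 ; hops seen [H2,H3] ; pick H3
  Q 214.78.252.103: descend 1 ; hops seen [H2] ; pick H2
  + 154.83.140.98/32 (H0) depth=32
  Q 154.83.140.98: descend 10011010010100111000110001100010 ; hops seen [H2,H2,H0] ; pick H0
  + 144.0.0.0/4 (H3) depth=4
  + 154.80.0.0/12 (H3) depth=12
  Q 154.80.0.0: descend 10011010010100 ; hops seen [H2,H3,H2,H3] ; pick H3
  Q 165.32.1.238: descend 101001010010 ; hops seen [H2,H3] ; pick H3
  + 0.0.0.0/0 (H0) depth=0

== LOOKUPS ==
["H2","H3","H2","H0","H3","H3"]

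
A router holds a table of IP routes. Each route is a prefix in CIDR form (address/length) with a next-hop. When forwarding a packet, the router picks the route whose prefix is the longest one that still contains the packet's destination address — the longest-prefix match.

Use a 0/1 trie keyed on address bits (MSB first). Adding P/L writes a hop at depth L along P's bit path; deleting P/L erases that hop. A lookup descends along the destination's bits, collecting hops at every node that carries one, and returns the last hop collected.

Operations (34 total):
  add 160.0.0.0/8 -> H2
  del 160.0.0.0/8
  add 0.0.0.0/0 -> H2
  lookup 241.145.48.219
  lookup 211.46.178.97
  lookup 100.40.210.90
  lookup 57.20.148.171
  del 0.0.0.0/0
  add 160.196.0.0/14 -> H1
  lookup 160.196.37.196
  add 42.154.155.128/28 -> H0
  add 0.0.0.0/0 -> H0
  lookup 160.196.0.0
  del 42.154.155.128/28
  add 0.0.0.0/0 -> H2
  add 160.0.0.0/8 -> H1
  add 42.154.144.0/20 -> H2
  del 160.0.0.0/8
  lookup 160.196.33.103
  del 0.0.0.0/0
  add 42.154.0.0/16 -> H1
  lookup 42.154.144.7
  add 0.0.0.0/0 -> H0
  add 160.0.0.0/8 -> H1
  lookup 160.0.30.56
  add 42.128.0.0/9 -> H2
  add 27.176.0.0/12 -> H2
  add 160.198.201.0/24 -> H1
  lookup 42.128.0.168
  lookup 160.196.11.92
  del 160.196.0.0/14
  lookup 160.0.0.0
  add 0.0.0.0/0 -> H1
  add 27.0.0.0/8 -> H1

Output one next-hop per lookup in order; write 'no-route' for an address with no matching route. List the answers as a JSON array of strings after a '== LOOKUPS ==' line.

Apply in order:
  + 160.0.0.0/8 (H2) depth=8
  del 160.0.0.0/8 (clear depth 8)
  + 0.0.0.0/0 (H2) depth=0
  ? 241.145.48.219  path d0:H2→d1:-  best=H2
  ? 211.46.178.97  path d0:H2→d1:-  best=H2
  ? 100.40.210.90  path d0:H2  best=H2
  ? 57.20.148.171  path d0:H2  best=H2
  del 0.0.0.0/0 (clear depth 0)
  + 160.196.0.0/14 (H1) depth=14
  ? 160.196.37.196  path d0:-→d1:-→d2:-→d3:-→d4:-→d5:-→d6:-→d7:-→d8:-→d9:-→d10:-→d11:-→d12:-→d13:-→d14:H1  best=H1
  + 42.154.155.128/28 (H0) depth=28
  + 0.0.0.0/0 (H0) depth=0
  ? 160.196.0.0  path d0:H0→d1:-→d2:-→d3:-→d4:-→d5:-→d6:-→d7:-→d8:-→d9:-→d10:-→d11:-→d12:-→d13:-→d14:H1  best=H1
  del 42.154.155.128/28 (clear depth 28)
  + 0.0.0.0/0 (H2) depth=0
  + 160.0.0.0/8 (H1) depth=8
  + 42.154.144.0/20 (H2) depth=20
  del 160.0.0.0/8 (clear depth 8)
  ? 160.196.33.103  path d0:H2→d1:-→d2:-→d3:-→d4:-→d5:-→d6:-→d7:-→d8:-→d9:-→d10:-→d11:-→d12:-→d13:-→d14:H1  best=H1
  del 0.0.0.0/0 (clear depth 0)
  + 42.154.0.0/16 (H1) depth=16
  ? 42.154.144.7  path d0:-→d1:-→d2:-→d3:-→d4:-→d5:-→d6:-→d7:-→d8:-→d9:-→d10:-→d11:-→d12:-→d13:-→d14:-→d15:-→d16:H1→d17:-→d18:-→d19:-→d20:H2  best=H2
  + 0.0.0.0/0 (H0) depth=0
  + 160.0.0.0/8 (H1) depth=8
  ? 160.0.30.56  path d0:H0→d1:-→d2:-→d3:-→d4:-→d5:-→d6:-→d7:-→d8:H1  best=H1
  + 42.128.0.0/9 (H2) depth=9
  + 27.176.0.0/12 (H2) depth=12
  + 160.198.201.0/24 (H1) depth=24
  ? 42.128.0.168  path d0:H0→d1:-→d2:-→d3:-→d4:-→d5:-→d6:-→d7:-→d8:-→d9:H2→d10:-→d11:-  best=H2
  ? 160.196.11.92  path d0:H0→d1:-→d2:-→d3:-→d4:-→d5:-→d6:-→d7:-→d8:H1→d9:-→d10:-→d11:-→d12:-→d13:-→d14:H1  best=H1
  del 160.196.0.0/14 (clear depth 14)
  ? 160.0.0.0  path d0:H0→d1:-→d2:-→d3:-→d4:-→d5:-→d6:-→d7:-→d8:H1  best=H1
  + 0.0.0.0/0 (H1) depth=0
  + 27.0.0.0/8 (H1) depth=8

== LOOKUPS ==
["H2","H2","H2","H2","H1","H1","H1","H2","H1","H2","H1","H1"]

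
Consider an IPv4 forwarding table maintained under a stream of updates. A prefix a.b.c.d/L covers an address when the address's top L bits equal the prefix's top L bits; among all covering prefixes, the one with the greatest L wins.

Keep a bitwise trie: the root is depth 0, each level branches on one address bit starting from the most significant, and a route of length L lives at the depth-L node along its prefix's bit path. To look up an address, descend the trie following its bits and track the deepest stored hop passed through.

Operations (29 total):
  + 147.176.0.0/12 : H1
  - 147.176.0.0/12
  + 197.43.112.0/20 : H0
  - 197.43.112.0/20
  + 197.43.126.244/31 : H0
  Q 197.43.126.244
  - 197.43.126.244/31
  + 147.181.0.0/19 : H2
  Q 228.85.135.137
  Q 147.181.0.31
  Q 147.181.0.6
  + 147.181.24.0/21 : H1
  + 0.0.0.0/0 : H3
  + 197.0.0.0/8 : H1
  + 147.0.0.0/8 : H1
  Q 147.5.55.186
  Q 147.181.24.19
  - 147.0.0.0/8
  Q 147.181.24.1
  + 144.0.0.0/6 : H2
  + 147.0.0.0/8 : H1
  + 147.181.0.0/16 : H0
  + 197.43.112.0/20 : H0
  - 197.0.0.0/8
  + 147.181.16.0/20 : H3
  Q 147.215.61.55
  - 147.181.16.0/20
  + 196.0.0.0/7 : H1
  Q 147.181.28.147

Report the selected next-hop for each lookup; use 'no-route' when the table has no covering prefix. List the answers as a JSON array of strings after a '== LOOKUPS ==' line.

Trace:
  add 147.176.0.0/12 -> H1 at depth 12
  - 147.176.0.0/12 clear@12
  add 197.43.112.0/20 -> H0 at depth 20
  - 197.43.112.0/20 clear@20
  add 197.43.126.244/31 -> H0 at depth 31
  ? 197.43.126.244  path d0:-→d1:-→d2:-→d3:-→d4:-→d5:-→d6:-→d7:-→d8:-→d9:-→d10:-→d11:-→d12:-→d13:-→d14:-→d15:-→d16:-→d17:-→d18:-→d19:-→d20:-→d21:-→d22:-→d23:-→d24:-→d25:-→d26:-→d27:-→d28:-→d29:-→d30:-→d31:H0  best=H0
  - 197.43.126.244/31 clear@31
  add 147.181.0.0/19 -> H2 at depth 19
  ? 228.85.135.137  path d0:-→d1:-→d2:-  best=no-route
  ? 147.181.0.31  path d0:-→d1:-→d2:-→d3:-→d4:-→d5:-→d6:-→d7:-→d8:-→d9:-→d10:-→d11:-→d12:-→d13:-→d14:-→d15:-→d16:-→d17:-→d18:-→d19:H2  best=H2
  ? 147.181.0.6  path d0:-→d1:-→d2:-→d3:-→d4:-→d5:-→d6:-→d7:-→d8:-→d9:-→d10:-→d11:-→d12:-→d13:-→d14:-→d15:-→d16:-→d17:-→d18:-→d19:H2  best=H2
  add 147.181.24.0/21 -> H1 at depth 21
  add 0.0.0.0/0 -> H3 at depth 0
  add 197.0.0.0/8 -> H1 at depth 8
  add 147.0.0.0/8 -> H1 at depth 8
  ? 147.5.55.186  path d0:H3→d1:-→d2:-→d3:-→d4:-→d5:-→d6:-→d7:-→d8:H1  best=H1
  ? 147.181.24.19  path d0:H3→d1:-→d2:-→d3:-→d4:-→d5:-→d6:-→d7:-→d8:H1→d9:-→d10:-→d11:-→d12:-→d13:-→d14:-→d15:-→d16:-→d17:-→d18:-→d19:H2→d20:-→d21:H1  best=H1
  - 147.0.0.0/8 clear@8
  ? 147.181.24.1  path d0:H3→d1:-→d2:-→d3:-→d4:-→d5:-→d6:-→d7:-→d8:-→d9:-→d10:-→d11:-→d12:-→d13:-→d14:-→d15:-→d16:-→d17:-→d18:-→d19:H2→d20:-→d21:H1  best=H1
  add 144.0.0.0/6 -> H2 at depth 6
  add 147.0.0.0/8 -> H1 at depth 8
  add 147.181.0.0/16 -> H0 at depth 16
  add 197.43.112.0/20 -> H0 at depth 20
  - 197.0.0.0/8 clear@8
  add 147.181.16.0/20 -> H3 at depth 20
  ? 147.215.61.55  path d0:H3→d1:-→d2:-→d3:-→d4:-→d5:-→d6:H2→d7:-→d8:H1→d9:-  best=H1
  - 147.181.16.0/20 clear@20
  add 196.0.0.0/7 -> H1 at depth 7
  ? 147.181.28.147  path d0:H3→d1:-→d2:-→d3:-→d4:-→d5:-→d6:H2→d7:-→d8:H1→d9:-→d10:-→d11:-→d12:-→d13:-→d14:-→d15:-→d16:H0→d17:-→d18:-→d19:H2→d20:-→d21:H1  best=H1

== LOOKUPS ==
["H0","no-route","H2","H2","H1","H1","H1","H1","H1"]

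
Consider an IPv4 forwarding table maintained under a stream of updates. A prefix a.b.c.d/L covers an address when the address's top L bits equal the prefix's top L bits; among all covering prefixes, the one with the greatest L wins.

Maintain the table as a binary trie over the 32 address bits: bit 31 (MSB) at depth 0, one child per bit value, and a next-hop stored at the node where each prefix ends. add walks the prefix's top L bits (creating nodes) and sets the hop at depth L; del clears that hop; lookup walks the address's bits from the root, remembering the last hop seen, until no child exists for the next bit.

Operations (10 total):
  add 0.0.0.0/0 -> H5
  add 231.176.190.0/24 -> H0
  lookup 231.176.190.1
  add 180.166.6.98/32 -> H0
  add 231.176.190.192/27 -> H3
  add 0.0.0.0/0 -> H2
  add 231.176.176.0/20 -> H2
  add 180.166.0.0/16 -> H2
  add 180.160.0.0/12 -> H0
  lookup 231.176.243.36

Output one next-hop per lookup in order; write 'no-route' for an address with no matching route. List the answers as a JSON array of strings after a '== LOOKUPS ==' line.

Trace:
  add 0.0.0.0/0 -> H5 at depth 0
  add 231.176.190.0/24 -> H0 at depth 24
  lookup 231.176.190.1: bits 111001111011000010111110 walk d0:H5→d1:-→d2:-→d3:-→d4:-→d5:-→d6:-→d7:-→d8:-→d9:-→d10:-→d11:-→d12:-→d13:-→d14:-→d15:-→d16:-→d17:-→d18:-→d19:-→d20:-→d21:-→d22:-→d23:-→d24:H0 -> H0
  add 180.166.6.98/32 -> H0 at depth 32
  add 231.176.190.192/27 -> H3 at depth 27
  add 0.0.0.0/0 -> H2 at depth 0
  add 231.176.176.0/20 -> H2 at depth 20
  add 180.166.0.0/16 -> H2 at depth 16
  add 180.160.0.0/12 -> H0 at depth 12
  lookup 231.176.243.36: bits 11100111101100001 walk d0:H2→d1:-→d2:-→d3:-→d4:-→d5:-→d6:-→d7:-→d8:-→d9:-→d10:-→d11:-→d12:-→d13:-→d14:-→d15:-→d16:-→d17:- -> H2

== LOOKUPS ==
["H0","H2"]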